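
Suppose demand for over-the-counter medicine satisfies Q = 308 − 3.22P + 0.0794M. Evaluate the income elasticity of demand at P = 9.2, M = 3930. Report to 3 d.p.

0.529

At P = 9.2, M = 3930: Q = 590.418.
Holding P constant, ∂Q/∂M = 0.0794.
η_M = (∂Q/∂M)·(M/Q) = 0.0794 × (3930/590.418) = 0.529.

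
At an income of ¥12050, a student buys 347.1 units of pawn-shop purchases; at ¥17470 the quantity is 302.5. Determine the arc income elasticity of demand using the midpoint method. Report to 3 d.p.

-0.374

ΔQ = 302.5 − 347.1 = -44.6; midpoint Q̄ = (347.1 + 302.5)/2 = 324.8.
ΔI = 17470 − 12050 = 5420; midpoint Ī = (12050 + 17470)/2 = 14760.
η = (ΔQ/Q̄) ÷ (ΔI/Ī) = (-44.6/324.8) ÷ (5420/14760) = -0.374.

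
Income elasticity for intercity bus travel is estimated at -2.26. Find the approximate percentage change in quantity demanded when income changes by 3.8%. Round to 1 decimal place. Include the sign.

-8.6%

%ΔQ ≈ η × %ΔI = -2.26 × 3.8% = -8.6%.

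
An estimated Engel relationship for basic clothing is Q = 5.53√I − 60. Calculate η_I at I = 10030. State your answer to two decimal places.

0.56

At I = 10030: Q = 493.829.
dQ/dI = 5.53/(2√I) = 0.0276086 at this income.
η = (dQ/dI)·(I/Q) = 0.0276086 × (10030/493.829) = 0.56.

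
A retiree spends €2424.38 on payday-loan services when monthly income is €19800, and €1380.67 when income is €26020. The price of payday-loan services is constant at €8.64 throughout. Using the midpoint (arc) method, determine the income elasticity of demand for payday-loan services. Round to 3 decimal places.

-2.021

With a constant price, Q₁ = 2424.38/8.64 = 280.600 and Q₂ = 1380.67/8.64 = 159.800 (equivalently, work directly with expenditure since P cancels).
Midpoint %ΔQ = (1380.67 − 2424.38)/1902.53 = -0.54859; midpoint %ΔI = (26020 − 19800)/22910 = 0.27150.
η = -0.54859 / 0.27150 = -2.021.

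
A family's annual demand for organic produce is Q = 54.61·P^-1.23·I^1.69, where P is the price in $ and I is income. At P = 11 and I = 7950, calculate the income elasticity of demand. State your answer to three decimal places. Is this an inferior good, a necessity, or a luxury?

For a multiplicative demand Q = A·P^α·I^β, the income elasticity is β everywhere.
Here β = 1.69, so η = 1.690.
Since η > 1, this is a luxury.

1.690 (luxury)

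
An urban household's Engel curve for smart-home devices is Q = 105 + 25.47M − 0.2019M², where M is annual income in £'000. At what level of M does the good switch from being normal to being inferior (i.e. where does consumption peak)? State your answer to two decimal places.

dQ/dM = 25.47 − 0.4038M.
The good is inferior where dQ/dM < 0. Setting dQ/dM = 0 gives M = 25.47 / 0.4038 = 63.08.

63.08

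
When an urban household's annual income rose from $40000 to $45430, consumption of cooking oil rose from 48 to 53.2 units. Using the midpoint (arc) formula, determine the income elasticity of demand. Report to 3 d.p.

0.808

ΔQ = 53.2 − 48 = 5.2; midpoint Q̄ = (48 + 53.2)/2 = 50.6.
ΔI = 45430 − 40000 = 5430; midpoint Ī = (40000 + 45430)/2 = 42715.
η = (ΔQ/Q̄) ÷ (ΔI/Ī) = (5.2/50.6) ÷ (5430/42715) = 0.808.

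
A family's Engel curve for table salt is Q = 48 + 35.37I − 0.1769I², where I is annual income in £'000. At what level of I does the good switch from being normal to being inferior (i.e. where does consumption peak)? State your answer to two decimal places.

dQ/dI = 35.37 − 0.3538I.
The good is inferior where dQ/dI < 0. Setting dQ/dI = 0 gives I = 35.37 / 0.3538 = 99.97.

99.97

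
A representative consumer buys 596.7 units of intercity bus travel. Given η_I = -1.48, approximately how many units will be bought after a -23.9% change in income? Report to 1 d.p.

807.8

%ΔQ ≈ η × %ΔI = -1.48 × (-23.9%) = 35.372%.
New Q ≈ 596.7 × (1 + 0.35372) = 807.8.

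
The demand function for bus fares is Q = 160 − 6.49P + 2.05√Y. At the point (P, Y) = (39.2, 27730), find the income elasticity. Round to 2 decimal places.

0.69

At P = 39.2, Y = 27730: Q = 246.965.
Holding P constant, ∂Q/∂Y = 2.05/(2√Y) = 0.0061553.
η_Y = (∂Q/∂Y)·(Y/Q) = 0.0061553 × (27730/246.965) = 0.69.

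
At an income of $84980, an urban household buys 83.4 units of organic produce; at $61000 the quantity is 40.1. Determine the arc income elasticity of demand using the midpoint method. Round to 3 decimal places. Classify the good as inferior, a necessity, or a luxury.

ΔQ = 40.1 − 83.4 = -43.3; midpoint Q̄ = (83.4 + 40.1)/2 = 61.75.
ΔI = 61000 − 84980 = -23980; midpoint Ī = (84980 + 61000)/2 = 72990.
η = (ΔQ/Q̄) ÷ (ΔI/Ī) = (-43.3/61.75) ÷ (-23980/72990) = 2.134.
η > 1 ⇒ luxury.

2.134 (luxury)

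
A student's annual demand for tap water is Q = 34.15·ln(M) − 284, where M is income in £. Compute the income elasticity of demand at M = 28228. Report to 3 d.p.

0.518

At M = 28228: Q = 65.972.
dQ/dM = 34.15/M = 0.00120979 at this income.
η = (dQ/dM)·(M/Q) = 0.00120979 × (28228/65.972) = 0.518.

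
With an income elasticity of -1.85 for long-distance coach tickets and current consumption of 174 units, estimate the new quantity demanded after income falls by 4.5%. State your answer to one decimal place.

%ΔQ ≈ η × %ΔI = -1.85 × (-4.5%) = 8.325%.
New Q ≈ 174 × (1 + 0.08325) = 188.5.

188.5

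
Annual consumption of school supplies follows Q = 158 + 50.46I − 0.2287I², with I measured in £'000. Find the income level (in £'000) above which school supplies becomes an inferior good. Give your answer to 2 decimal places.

dQ/dI = 50.46 − 0.4574I.
The good is inferior where dQ/dI < 0. Setting dQ/dI = 0 gives I = 50.46 / 0.4574 = 110.32.

110.32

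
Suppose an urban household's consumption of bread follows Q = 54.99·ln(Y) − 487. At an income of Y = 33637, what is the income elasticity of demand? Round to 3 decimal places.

At Y = 33637: Q = 86.182.
dQ/dY = 54.99/Y = 0.00163481 at this income.
η = (dQ/dY)·(Y/Q) = 0.00163481 × (33637/86.182) = 0.638.

0.638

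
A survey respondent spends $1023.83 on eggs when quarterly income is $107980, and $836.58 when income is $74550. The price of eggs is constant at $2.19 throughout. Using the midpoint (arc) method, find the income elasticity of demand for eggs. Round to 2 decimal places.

With a constant price, Q₁ = 1023.83/2.19 = 467.502 and Q₂ = 836.58/2.19 = 382.000 (equivalently, work directly with expenditure since P cancels).
Midpoint %ΔQ = (836.58 − 1023.83)/930.21 = -0.20130; midpoint %ΔI = (74550 − 107980)/91265 = -0.36630.
η = -0.20130 / -0.36630 = 0.55.

0.55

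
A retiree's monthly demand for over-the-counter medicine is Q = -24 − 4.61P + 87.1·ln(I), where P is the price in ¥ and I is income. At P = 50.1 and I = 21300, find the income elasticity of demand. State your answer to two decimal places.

At P = 50.1, I = 21300: Q = 613.118.
Holding P constant, ∂Q/∂I = 87.1/I = 0.0040892.
η_I = (∂Q/∂I)·(I/Q) = 0.0040892 × (21300/613.118) = 0.14.

0.14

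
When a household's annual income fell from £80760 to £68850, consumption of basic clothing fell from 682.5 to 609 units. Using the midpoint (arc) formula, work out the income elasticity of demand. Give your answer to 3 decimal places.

0.715

ΔQ = 609 − 682.5 = -73.5; midpoint Q̄ = (682.5 + 609)/2 = 645.75.
ΔI = 68850 − 80760 = -11910; midpoint Ī = (80760 + 68850)/2 = 74805.
η = (ΔQ/Q̄) ÷ (ΔI/Ī) = (-73.5/645.75) ÷ (-11910/74805) = 0.715.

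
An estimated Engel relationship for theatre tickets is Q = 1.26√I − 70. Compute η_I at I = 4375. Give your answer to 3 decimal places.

3.123

At I = 4375: Q = 13.341.
dQ/dI = 1.26/(2√I) = 0.0095247 at this income.
η = (dQ/dI)·(I/Q) = 0.0095247 × (4375/13.341) = 3.123.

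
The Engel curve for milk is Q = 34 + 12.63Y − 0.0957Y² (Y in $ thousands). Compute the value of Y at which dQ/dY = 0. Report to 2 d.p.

65.99

dQ/dY = 12.63 − 0.1914Y.
The good is inferior where dQ/dY < 0. Setting dQ/dY = 0 gives Y = 12.63 / 0.1914 = 65.99.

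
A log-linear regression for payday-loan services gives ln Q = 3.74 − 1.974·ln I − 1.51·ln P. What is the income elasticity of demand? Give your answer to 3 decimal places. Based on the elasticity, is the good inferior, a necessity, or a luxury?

-1.974 (inferior good)

In a log-linear demand, the coefficient on ln I is the income elasticity.
So η = -1.974.
η < 0 ⇒ inferior good.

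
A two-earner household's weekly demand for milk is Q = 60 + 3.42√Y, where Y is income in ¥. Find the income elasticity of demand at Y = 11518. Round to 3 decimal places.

0.430

At Y = 11518: Q = 427.041.
dQ/dY = 3.42/(2√Y) = 0.0159334 at this income.
η = (dQ/dY)·(Y/Q) = 0.0159334 × (11518/427.041) = 0.430.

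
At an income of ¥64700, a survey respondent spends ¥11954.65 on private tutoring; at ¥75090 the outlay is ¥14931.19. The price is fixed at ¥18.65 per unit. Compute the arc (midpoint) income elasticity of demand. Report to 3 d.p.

1.490

With a constant price, Q₁ = 11954.65/18.65 = 641.000 and Q₂ = 14931.19/18.65 = 800.600 (equivalently, work directly with expenditure since P cancels).
Midpoint %ΔQ = (14931.19 − 11954.65)/13442.92 = 0.22142; midpoint %ΔI = (75090 − 64700)/69895 = 0.14865.
η = 0.22142 / 0.14865 = 1.490.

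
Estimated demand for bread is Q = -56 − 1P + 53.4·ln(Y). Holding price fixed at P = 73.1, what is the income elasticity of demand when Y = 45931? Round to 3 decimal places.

0.120

At P = 73.1, Y = 45931: Q = 444.143.
Holding P constant, ∂Q/∂Y = 53.4/Y = 0.00116261.
η_Y = (∂Q/∂Y)·(Y/Q) = 0.00116261 × (45931/444.143) = 0.120.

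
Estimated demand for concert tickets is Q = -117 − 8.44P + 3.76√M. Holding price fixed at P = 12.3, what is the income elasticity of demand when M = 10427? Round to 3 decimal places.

1.177

At P = 12.3, M = 10427: Q = 163.132.
Holding P constant, ∂Q/∂M = 3.76/(2√M) = 0.018411.
η_M = (∂Q/∂M)·(M/Q) = 0.018411 × (10427/163.132) = 1.177.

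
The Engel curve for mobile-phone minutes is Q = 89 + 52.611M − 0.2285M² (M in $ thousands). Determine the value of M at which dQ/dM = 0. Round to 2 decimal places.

115.12

dQ/dM = 52.611 − 0.457M.
The good is inferior where dQ/dM < 0. Setting dQ/dM = 0 gives M = 52.611 / 0.457 = 115.12.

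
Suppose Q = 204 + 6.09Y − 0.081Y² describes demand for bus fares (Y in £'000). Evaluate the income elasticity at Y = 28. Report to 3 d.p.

0.140

At Y = 28: Q = 311.0160.
dQ/dY = 6.09 − 0.162Y = 1.55400.
η = (dQ/dY)·(Y/Q) = 1.55400 × (28/311.0160) = 0.140.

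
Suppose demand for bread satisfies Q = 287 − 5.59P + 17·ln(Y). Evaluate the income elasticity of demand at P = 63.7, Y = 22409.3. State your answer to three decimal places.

0.168

At P = 63.7, Y = 22409.3: Q = 101.210.
Holding P constant, ∂Q/∂Y = 17/Y = 0.000758614.
η_Y = (∂Q/∂Y)·(Y/Q) = 0.000758614 × (22409.3/101.210) = 0.168.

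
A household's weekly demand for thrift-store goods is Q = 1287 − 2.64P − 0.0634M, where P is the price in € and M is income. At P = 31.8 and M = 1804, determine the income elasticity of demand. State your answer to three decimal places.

-0.105

At P = 31.8, M = 1804: Q = 1088.674.
Holding P constant, ∂Q/∂M = −0.0634.
η_M = (∂Q/∂M)·(M/Q) = -0.0634 × (1804/1088.674) = -0.105.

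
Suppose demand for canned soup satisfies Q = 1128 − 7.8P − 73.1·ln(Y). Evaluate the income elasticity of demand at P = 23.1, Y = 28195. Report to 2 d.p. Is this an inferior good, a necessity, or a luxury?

-0.37 (inferior good)

At P = 23.1, Y = 28195: Q = 198.772.
Holding P constant, ∂Q/∂Y = -73.1/Y = -0.00259266.
η_Y = (∂Q/∂Y)·(Y/Q) = -0.00259266 × (28195/198.772) = -0.37.
Since η < 0, this is an inferior good.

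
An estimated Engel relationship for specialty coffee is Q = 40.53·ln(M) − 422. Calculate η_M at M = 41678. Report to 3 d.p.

4.431

At M = 41678: Q = 9.147.
dQ/dM = 40.53/M = 0.000972455 at this income.
η = (dQ/dM)·(M/Q) = 0.000972455 × (41678/9.147) = 4.431.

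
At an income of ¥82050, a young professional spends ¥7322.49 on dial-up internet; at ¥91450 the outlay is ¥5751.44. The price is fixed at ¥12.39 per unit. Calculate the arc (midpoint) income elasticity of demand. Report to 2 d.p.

With a constant price, Q₁ = 7322.49/12.39 = 591.000 and Q₂ = 5751.44/12.39 = 464.200 (equivalently, work directly with expenditure since P cancels).
Midpoint %ΔQ = (5751.44 − 7322.49)/6536.97 = -0.24033; midpoint %ΔI = (91450 − 82050)/86750 = 0.10836.
η = -0.24033 / 0.10836 = -2.22.

-2.22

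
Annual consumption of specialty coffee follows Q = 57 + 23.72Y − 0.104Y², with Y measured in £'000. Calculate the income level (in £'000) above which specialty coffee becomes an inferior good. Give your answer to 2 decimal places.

dQ/dY = 23.72 − 0.208Y.
The good is inferior where dQ/dY < 0. Setting dQ/dY = 0 gives Y = 23.72 / 0.208 = 114.04.

114.04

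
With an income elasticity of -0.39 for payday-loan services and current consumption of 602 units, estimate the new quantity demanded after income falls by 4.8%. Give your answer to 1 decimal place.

%ΔQ ≈ η × %ΔI = -0.39 × (-4.8%) = 1.872%.
New Q ≈ 602 × (1 + 0.01872) = 613.3.

613.3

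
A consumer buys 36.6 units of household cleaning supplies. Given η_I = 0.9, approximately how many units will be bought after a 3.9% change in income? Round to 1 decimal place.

37.9

%ΔQ ≈ η × %ΔI = 0.9 × 3.9% = 3.51%.
New Q ≈ 36.6 × (1 + 0.0351) = 37.9.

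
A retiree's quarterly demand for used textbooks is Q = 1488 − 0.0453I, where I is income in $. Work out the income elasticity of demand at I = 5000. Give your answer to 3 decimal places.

-0.180

At I = 5000: Q = 1261.500.
dQ/dI = −0.0453.
η = (dQ/dI)·(I/Q) = -0.0453 × (5000/1261.500) = -0.180.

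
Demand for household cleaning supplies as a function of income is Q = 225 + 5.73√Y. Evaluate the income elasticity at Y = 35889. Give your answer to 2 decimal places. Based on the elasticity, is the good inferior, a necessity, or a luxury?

At Y = 35889: Q = 1310.514.
dQ/dY = 5.73/(2√Y) = 0.0151232 at this income.
η = (dQ/dY)·(Y/Q) = 0.0151232 × (35889/1310.514) = 0.41.
Since 0 < η < 1, the good is a necessity.

0.41 (necessity)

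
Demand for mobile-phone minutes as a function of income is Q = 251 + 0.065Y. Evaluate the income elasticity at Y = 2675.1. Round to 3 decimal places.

At Y = 2675.1: Q = 424.881.
dQ/dY = 0.065.
η = (dQ/dY)·(Y/Q) = 0.065 × (2675.1/424.881) = 0.409.

0.409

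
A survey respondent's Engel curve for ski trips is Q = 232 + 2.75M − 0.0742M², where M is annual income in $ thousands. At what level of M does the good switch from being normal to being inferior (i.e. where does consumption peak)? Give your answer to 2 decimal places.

18.53

dQ/dM = 2.75 − 0.1484M.
The good is inferior where dQ/dM < 0. Setting dQ/dM = 0 gives M = 2.75 / 0.1484 = 18.53.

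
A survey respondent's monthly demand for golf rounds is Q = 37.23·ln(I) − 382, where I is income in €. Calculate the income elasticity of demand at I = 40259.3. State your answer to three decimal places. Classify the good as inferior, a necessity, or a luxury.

2.919 (luxury)

At I = 40259.3: Q = 12.753.
dQ/dI = 37.23/I = 0.000924755 at this income.
η = (dQ/dI)·(I/Q) = 0.000924755 × (40259.3/12.753) = 2.919.
Since η > 1, the good is a luxury.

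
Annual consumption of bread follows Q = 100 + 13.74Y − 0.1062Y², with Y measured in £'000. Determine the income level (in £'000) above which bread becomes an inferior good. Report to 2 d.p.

64.69

dQ/dY = 13.74 − 0.2124Y.
The good is inferior where dQ/dY < 0. Setting dQ/dY = 0 gives Y = 13.74 / 0.2124 = 64.69.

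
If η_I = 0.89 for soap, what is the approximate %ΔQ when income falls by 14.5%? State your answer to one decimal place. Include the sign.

%ΔQ ≈ η × %ΔI = 0.89 × (-14.5%) = -12.9%.

-12.9%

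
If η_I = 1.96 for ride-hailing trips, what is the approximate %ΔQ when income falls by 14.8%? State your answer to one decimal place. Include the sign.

-29.0%

%ΔQ ≈ η × %ΔI = 1.96 × (-14.8%) = -29.0%.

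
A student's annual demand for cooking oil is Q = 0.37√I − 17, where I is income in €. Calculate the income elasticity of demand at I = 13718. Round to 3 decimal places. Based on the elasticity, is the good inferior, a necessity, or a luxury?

At I = 13718: Q = 26.336.
dQ/dI = 0.37/(2√I) = 0.00157952 at this income.
η = (dQ/dI)·(I/Q) = 0.00157952 × (13718/26.336) = 0.823.
Since 0 < η < 1, the good is a necessity.

0.823 (necessity)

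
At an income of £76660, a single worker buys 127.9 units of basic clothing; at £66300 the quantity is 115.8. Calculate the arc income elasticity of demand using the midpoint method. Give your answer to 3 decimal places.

0.685

ΔQ = 115.8 − 127.9 = -12.1; midpoint Q̄ = (127.9 + 115.8)/2 = 121.85.
ΔI = 66300 − 76660 = -10360; midpoint Ī = (76660 + 66300)/2 = 71480.
η = (ΔQ/Q̄) ÷ (ΔI/Ī) = (-12.1/121.85) ÷ (-10360/71480) = 0.685.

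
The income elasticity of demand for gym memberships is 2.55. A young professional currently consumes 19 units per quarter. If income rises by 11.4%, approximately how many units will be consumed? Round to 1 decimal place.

24.5

%ΔQ ≈ η × %ΔI = 2.55 × 11.4% = 29.07%.
New Q ≈ 19 × (1 + 0.2907) = 24.5.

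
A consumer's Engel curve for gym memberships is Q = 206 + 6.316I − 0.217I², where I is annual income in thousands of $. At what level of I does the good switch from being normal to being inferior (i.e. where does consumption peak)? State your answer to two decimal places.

dQ/dI = 6.316 − 0.434I.
The good is inferior where dQ/dI < 0. Setting dQ/dI = 0 gives I = 6.316 / 0.434 = 14.55.

14.55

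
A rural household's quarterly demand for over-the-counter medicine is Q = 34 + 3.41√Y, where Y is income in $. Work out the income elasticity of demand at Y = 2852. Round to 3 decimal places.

0.421

At Y = 2852: Q = 216.108.
dQ/dY = 3.41/(2√Y) = 0.0319264 at this income.
η = (dQ/dY)·(Y/Q) = 0.0319264 × (2852/216.108) = 0.421.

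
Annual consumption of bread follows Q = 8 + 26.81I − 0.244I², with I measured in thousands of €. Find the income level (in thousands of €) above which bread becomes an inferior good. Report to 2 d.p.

dQ/dI = 26.81 − 0.488I.
The good is inferior where dQ/dI < 0. Setting dQ/dI = 0 gives I = 26.81 / 0.488 = 54.94.

54.94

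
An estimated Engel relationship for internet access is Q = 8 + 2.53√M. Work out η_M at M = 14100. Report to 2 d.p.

At M = 14100: Q = 308.421.
dQ/dM = 2.53/(2√M) = 0.0106532 at this income.
η = (dQ/dM)·(M/Q) = 0.0106532 × (14100/308.421) = 0.49.

0.49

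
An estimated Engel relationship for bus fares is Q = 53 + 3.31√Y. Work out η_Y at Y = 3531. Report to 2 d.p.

0.39

At Y = 3531: Q = 249.688.
dQ/dY = 3.31/(2√Y) = 0.0278515 at this income.
η = (dQ/dY)·(Y/Q) = 0.0278515 × (3531/249.688) = 0.39.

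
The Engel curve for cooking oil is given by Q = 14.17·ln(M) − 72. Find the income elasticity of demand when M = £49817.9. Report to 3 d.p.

At M = 49817.9: Q = 81.265.
dQ/dM = 14.17/M = 0.000284436 at this income.
η = (dQ/dM)·(M/Q) = 0.000284436 × (49817.9/81.265) = 0.174.

0.174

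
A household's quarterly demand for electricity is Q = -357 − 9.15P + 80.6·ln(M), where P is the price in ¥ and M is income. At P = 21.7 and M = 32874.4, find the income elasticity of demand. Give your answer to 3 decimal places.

0.285

At P = 21.7, M = 32874.4: Q = 282.721.
Holding P constant, ∂Q/∂M = 80.6/M = 0.00245176.
η_M = (∂Q/∂M)·(M/Q) = 0.00245176 × (32874.4/282.721) = 0.285.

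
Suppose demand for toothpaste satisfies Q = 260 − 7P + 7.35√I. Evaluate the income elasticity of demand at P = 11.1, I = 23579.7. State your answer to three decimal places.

At P = 11.1, I = 23579.7: Q = 1310.943.
Holding P constant, ∂Q/∂I = 7.35/(2√I) = 0.0239325.
η_I = (∂Q/∂I)·(I/Q) = 0.0239325 × (23579.7/1310.943) = 0.430.

0.430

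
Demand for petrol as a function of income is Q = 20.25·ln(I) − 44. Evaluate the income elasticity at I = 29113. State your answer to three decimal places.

At I = 29113: Q = 164.149.
dQ/dI = 20.25/I = 0.000695566 at this income.
η = (dQ/dI)·(I/Q) = 0.000695566 × (29113/164.149) = 0.123.

0.123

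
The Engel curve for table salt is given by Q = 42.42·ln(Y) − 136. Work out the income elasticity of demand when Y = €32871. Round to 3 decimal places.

0.139

At Y = 32871: Q = 305.183.
dQ/dY = 42.42/Y = 0.0012905 at this income.
η = (dQ/dY)·(Y/Q) = 0.0012905 × (32871/305.183) = 0.139.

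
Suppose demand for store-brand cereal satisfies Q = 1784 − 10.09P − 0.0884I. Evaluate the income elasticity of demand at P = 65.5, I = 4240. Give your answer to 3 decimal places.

At P = 65.5, I = 4240: Q = 748.289.
Holding P constant, ∂Q/∂I = −0.0884.
η_I = (∂Q/∂I)·(I/Q) = -0.0884 × (4240/748.289) = -0.501.

-0.501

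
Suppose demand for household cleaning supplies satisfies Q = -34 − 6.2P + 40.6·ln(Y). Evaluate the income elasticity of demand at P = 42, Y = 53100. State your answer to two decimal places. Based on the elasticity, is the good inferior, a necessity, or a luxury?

0.28 (necessity)

At P = 42, Y = 53100: Q = 147.325.
Holding P constant, ∂Q/∂Y = 40.6/Y = 0.000764595.
η_Y = (∂Q/∂Y)·(Y/Q) = 0.000764595 × (53100/147.325) = 0.28.
Since 0 < η < 1, this is a necessity.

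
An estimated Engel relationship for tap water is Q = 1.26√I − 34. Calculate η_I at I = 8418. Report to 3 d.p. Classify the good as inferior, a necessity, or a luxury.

At I = 8418: Q = 81.605.
dQ/dI = 1.26/(2√I) = 0.00686651 at this income.
η = (dQ/dI)·(I/Q) = 0.00686651 × (8418/81.605) = 0.708.
Since 0 < η < 1, the good is a necessity.

0.708 (necessity)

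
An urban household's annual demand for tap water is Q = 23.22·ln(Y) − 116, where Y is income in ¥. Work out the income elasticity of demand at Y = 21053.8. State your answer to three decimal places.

0.202

At Y = 21053.8: Q = 115.151.
dQ/dY = 23.22/Y = 0.00110289 at this income.
η = (dQ/dY)·(Y/Q) = 0.00110289 × (21053.8/115.151) = 0.202.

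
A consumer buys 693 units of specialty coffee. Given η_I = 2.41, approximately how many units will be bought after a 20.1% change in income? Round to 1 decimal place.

%ΔQ ≈ η × %ΔI = 2.41 × 20.1% = 48.441%.
New Q ≈ 693 × (1 + 0.48441) = 1028.7.

1028.7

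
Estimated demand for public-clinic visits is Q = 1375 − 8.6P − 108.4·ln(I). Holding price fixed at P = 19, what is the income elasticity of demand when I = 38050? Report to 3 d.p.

At P = 19, I = 38050: Q = 68.342.
Holding P constant, ∂Q/∂I = -108.4/I = -0.00284888.
η_I = (∂Q/∂I)·(I/Q) = -0.00284888 × (38050/68.342) = -1.586.

-1.586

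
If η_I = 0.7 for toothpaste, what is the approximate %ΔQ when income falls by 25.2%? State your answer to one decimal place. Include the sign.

%ΔQ ≈ η × %ΔI = 0.7 × (-25.2%) = -17.6%.

-17.6%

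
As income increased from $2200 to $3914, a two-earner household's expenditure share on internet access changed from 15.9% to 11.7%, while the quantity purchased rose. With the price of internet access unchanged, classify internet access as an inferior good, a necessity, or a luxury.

necessity

Quantity rises but the budget share falls as income rises, so 0 < η < 1.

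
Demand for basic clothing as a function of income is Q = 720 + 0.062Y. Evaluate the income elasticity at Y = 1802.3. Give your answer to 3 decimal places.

0.134

At Y = 1802.3: Q = 831.743.
dQ/dY = 0.062.
η = (dQ/dY)·(Y/Q) = 0.062 × (1802.3/831.743) = 0.134.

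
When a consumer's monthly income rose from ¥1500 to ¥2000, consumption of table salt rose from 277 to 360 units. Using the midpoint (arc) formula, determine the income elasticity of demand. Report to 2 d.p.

ΔQ = 360 − 277 = 83; midpoint Q̄ = (277 + 360)/2 = 318.5.
ΔI = 2000 − 1500 = 500; midpoint Ī = (1500 + 2000)/2 = 1750.
η = (ΔQ/Q̄) ÷ (ΔI/Ī) = (83/318.5) ÷ (500/1750) = 0.91.

0.91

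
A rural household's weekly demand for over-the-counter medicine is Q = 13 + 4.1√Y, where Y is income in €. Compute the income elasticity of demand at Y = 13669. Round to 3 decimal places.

At Y = 13669: Q = 492.349.
dQ/dY = 4.1/(2√Y) = 0.0175342 at this income.
η = (dQ/dY)·(Y/Q) = 0.0175342 × (13669/492.349) = 0.487.

0.487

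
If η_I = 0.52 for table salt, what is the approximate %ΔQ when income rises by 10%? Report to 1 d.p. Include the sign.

5.2%

%ΔQ ≈ η × %ΔI = 0.52 × 10% = 5.2%.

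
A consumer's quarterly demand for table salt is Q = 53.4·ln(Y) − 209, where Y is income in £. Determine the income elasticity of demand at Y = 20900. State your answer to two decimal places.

At Y = 20900: Q = 322.197.
dQ/dY = 53.4/Y = 0.00255502 at this income.
η = (dQ/dY)·(Y/Q) = 0.00255502 × (20900/322.197) = 0.17.

0.17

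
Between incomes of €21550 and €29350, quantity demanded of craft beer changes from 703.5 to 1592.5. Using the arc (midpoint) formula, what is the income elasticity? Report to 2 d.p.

2.53

ΔQ = 1592.5 − 703.5 = 889; midpoint Q̄ = (703.5 + 1592.5)/2 = 1148.
ΔI = 29350 − 21550 = 7800; midpoint Ī = (21550 + 29350)/2 = 25450.
η = (ΔQ/Q̄) ÷ (ΔI/Ī) = (889/1148) ÷ (7800/25450) = 2.53.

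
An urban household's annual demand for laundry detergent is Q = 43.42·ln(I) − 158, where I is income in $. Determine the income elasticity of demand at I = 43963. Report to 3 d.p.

0.142

At I = 43963: Q = 306.208.
dQ/dI = 43.42/I = 0.000987649 at this income.
η = (dQ/dI)·(I/Q) = 0.000987649 × (43963/306.208) = 0.142.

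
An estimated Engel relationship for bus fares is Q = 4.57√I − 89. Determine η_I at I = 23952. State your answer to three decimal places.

At I = 23952: Q = 618.273.
dQ/dI = 4.57/(2√I) = 0.0147644 at this income.
η = (dQ/dI)·(I/Q) = 0.0147644 × (23952/618.273) = 0.572.

0.572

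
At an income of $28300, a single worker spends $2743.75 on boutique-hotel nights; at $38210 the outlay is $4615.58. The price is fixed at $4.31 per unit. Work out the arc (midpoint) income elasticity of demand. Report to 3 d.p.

1.707

With a constant price, Q₁ = 2743.75/4.31 = 636.601 and Q₂ = 4615.58/4.31 = 1070.900 (equivalently, work directly with expenditure since P cancels).
Midpoint %ΔQ = (4615.58 − 2743.75)/3679.67 = 0.50870; midpoint %ΔI = (38210 − 28300)/33255 = 0.29800.
η = 0.50870 / 0.29800 = 1.707.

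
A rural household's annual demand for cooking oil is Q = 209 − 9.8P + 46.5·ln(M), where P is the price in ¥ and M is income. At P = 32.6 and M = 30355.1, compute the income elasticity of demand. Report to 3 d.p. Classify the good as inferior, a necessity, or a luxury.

0.126 (necessity)

At P = 32.6, M = 30355.1: Q = 369.433.
Holding P constant, ∂Q/∂M = 46.5/M = 0.00153187.
η_M = (∂Q/∂M)·(M/Q) = 0.00153187 × (30355.1/369.433) = 0.126.
Since 0 < η < 1, this is a necessity.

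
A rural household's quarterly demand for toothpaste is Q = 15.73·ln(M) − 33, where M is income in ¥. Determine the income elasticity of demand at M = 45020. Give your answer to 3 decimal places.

At M = 45020: Q = 135.545.
dQ/dM = 15.73/M = 0.0003494 at this income.
η = (dQ/dM)·(M/Q) = 0.0003494 × (45020/135.545) = 0.116.

0.116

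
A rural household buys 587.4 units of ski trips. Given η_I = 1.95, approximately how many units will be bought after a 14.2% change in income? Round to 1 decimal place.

750.1

%ΔQ ≈ η × %ΔI = 1.95 × 14.2% = 27.69%.
New Q ≈ 587.4 × (1 + 0.2769) = 750.1.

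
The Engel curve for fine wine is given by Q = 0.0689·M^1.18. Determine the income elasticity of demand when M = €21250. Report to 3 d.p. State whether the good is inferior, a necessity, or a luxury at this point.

For Q = A·M^β the income elasticity is constant and equal to β.
Here β = 1.18, so η = 1.180.
Since η > 1, the good is a luxury.

1.180 (luxury)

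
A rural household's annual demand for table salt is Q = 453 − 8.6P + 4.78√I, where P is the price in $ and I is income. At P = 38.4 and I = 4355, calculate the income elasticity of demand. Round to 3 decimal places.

0.360

At P = 38.4, I = 4355: Q = 438.204.
Holding P constant, ∂Q/∂I = 4.78/(2√I) = 0.0362163.
η_I = (∂Q/∂I)·(I/Q) = 0.0362163 × (4355/438.204) = 0.360.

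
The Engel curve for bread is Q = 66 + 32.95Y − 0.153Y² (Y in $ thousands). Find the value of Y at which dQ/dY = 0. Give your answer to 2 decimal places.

107.68

dQ/dY = 32.95 − 0.306Y.
The good is inferior where dQ/dY < 0. Setting dQ/dY = 0 gives Y = 32.95 / 0.306 = 107.68.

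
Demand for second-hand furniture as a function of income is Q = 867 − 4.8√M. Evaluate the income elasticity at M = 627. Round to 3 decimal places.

-0.080

At M = 627: Q = 746.808.
dQ/dM = -4.8/(2√M) = -0.0958468 at this income.
η = (dQ/dM)·(M/Q) = -0.0958468 × (627/746.808) = -0.080.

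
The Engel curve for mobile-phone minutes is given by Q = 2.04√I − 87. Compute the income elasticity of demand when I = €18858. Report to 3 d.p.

At I = 18858: Q = 193.142.
dQ/dI = 2.04/(2√I) = 0.00742767 at this income.
η = (dQ/dI)·(I/Q) = 0.00742767 × (18858/193.142) = 0.725.

0.725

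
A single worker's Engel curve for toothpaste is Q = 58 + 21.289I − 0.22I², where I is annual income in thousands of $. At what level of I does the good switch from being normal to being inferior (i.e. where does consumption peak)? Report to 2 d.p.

48.38

dQ/dI = 21.289 − 0.44I.
The good is inferior where dQ/dI < 0. Setting dQ/dI = 0 gives I = 21.289 / 0.44 = 48.38.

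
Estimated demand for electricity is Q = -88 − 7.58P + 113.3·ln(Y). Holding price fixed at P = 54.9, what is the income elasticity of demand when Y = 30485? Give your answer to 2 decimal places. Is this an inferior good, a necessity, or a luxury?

0.17 (necessity)

At P = 54.9, Y = 30485: Q = 665.679.
Holding P constant, ∂Q/∂Y = 113.3/Y = 0.00371658.
η_Y = (∂Q/∂Y)·(Y/Q) = 0.00371658 × (30485/665.679) = 0.17.
Since 0 < η < 1, this is a necessity.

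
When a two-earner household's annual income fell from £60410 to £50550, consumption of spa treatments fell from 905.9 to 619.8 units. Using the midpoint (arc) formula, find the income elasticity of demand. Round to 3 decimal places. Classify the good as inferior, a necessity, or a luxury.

ΔQ = 619.8 − 905.9 = -286.1; midpoint Q̄ = (905.9 + 619.8)/2 = 762.85.
ΔI = 50550 − 60410 = -9860; midpoint Ī = (60410 + 50550)/2 = 55480.
η = (ΔQ/Q̄) ÷ (ΔI/Ī) = (-286.1/762.85) ÷ (-9860/55480) = 2.110.
η > 1 ⇒ luxury.

2.110 (luxury)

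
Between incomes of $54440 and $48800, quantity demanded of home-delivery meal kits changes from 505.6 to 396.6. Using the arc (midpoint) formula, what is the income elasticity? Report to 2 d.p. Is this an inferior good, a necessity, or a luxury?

2.21 (luxury)

ΔQ = 396.6 − 505.6 = -109; midpoint Q̄ = (505.6 + 396.6)/2 = 451.1.
ΔI = 48800 − 54440 = -5640; midpoint Ī = (54440 + 48800)/2 = 51620.
η = (ΔQ/Q̄) ÷ (ΔI/Ī) = (-109/451.1) ÷ (-5640/51620) = 2.21.
η > 1 ⇒ luxury.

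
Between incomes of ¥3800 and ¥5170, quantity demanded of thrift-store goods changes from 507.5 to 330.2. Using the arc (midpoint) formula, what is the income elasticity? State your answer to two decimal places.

ΔQ = 330.2 − 507.5 = -177.3; midpoint Q̄ = (507.5 + 330.2)/2 = 418.85.
ΔI = 5170 − 3800 = 1370; midpoint Ī = (3800 + 5170)/2 = 4485.
η = (ΔQ/Q̄) ÷ (ΔI/Ī) = (-177.3/418.85) ÷ (1370/4485) = -1.39.

-1.39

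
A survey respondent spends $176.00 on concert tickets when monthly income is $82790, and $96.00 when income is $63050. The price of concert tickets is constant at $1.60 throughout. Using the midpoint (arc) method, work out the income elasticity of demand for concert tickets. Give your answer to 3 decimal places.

2.173

With a constant price, Q₁ = 176.00/1.60 = 110.000 and Q₂ = 96.00/1.60 = 60.000 (equivalently, work directly with expenditure since P cancels).
Midpoint %ΔQ = (96.00 − 176.00)/136.00 = -0.58824; midpoint %ΔI = (63050 − 82790)/72920 = -0.27071.
η = -0.58824 / -0.27071 = 2.173.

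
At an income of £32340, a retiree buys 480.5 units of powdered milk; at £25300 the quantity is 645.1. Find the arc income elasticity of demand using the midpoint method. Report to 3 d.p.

ΔQ = 645.1 − 480.5 = 164.6; midpoint Q̄ = (480.5 + 645.1)/2 = 562.8.
ΔI = 25300 − 32340 = -7040; midpoint Ī = (32340 + 25300)/2 = 28820.
η = (ΔQ/Q̄) ÷ (ΔI/Ī) = (164.6/562.8) ÷ (-7040/28820) = -1.197.

-1.197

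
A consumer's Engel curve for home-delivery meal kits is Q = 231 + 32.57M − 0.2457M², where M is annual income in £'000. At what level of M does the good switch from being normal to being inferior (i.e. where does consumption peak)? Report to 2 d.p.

dQ/dM = 32.57 − 0.4914M.
The good is inferior where dQ/dM < 0. Setting dQ/dM = 0 gives M = 32.57 / 0.4914 = 66.28.

66.28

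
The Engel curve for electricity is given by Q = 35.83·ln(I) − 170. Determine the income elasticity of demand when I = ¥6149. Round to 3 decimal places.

0.251

At I = 6149: Q = 142.583.
dQ/dI = 35.83/I = 0.00582696 at this income.
η = (dQ/dI)·(I/Q) = 0.00582696 × (6149/142.583) = 0.251.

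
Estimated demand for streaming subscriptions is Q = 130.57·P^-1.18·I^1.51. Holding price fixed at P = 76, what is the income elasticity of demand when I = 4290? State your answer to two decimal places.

1.51

For a multiplicative demand Q = A·P^α·I^β, the income elasticity is β everywhere.
Here β = 1.51, so η = 1.51.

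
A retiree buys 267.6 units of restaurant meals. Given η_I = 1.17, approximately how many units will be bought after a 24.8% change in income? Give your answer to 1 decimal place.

345.2

%ΔQ ≈ η × %ΔI = 1.17 × 24.8% = 29.016%.
New Q ≈ 267.6 × (1 + 0.29016) = 345.2.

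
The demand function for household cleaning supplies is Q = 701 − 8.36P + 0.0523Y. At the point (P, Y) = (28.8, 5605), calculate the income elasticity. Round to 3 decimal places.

0.389

At P = 28.8, Y = 5605: Q = 753.373.
Holding P constant, ∂Q/∂Y = 0.0523.
η_Y = (∂Q/∂Y)·(Y/Q) = 0.0523 × (5605/753.373) = 0.389.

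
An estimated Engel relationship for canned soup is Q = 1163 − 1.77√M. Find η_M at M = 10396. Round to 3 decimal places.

At M = 10396: Q = 982.529.
dQ/dM = -1.77/(2√M) = -0.00867981 at this income.
η = (dQ/dM)·(M/Q) = -0.00867981 × (10396/982.529) = -0.092.

-0.092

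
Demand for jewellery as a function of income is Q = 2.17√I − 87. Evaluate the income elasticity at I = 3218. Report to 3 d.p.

At I = 3218: Q = 36.098.
dQ/dI = 2.17/(2√I) = 0.0191266 at this income.
η = (dQ/dI)·(I/Q) = 0.0191266 × (3218/36.098) = 1.705.

1.705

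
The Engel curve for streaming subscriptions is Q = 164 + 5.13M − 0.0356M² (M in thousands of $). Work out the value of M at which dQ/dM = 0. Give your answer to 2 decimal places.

dQ/dM = 5.13 − 0.0712M.
The good is inferior where dQ/dM < 0. Setting dQ/dM = 0 gives M = 5.13 / 0.0712 = 72.05.

72.05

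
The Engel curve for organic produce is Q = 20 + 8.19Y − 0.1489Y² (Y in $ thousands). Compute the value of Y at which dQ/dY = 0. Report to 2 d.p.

27.50

dQ/dY = 8.19 − 0.2978Y.
The good is inferior where dQ/dY < 0. Setting dQ/dY = 0 gives Y = 8.19 / 0.2978 = 27.50.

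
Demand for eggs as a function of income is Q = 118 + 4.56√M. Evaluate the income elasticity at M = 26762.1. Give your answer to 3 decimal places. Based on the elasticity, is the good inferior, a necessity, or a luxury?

0.432 (necessity)

At M = 26762.1: Q = 863.976.
dQ/dM = 4.56/(2√M) = 0.0139372 at this income.
η = (dQ/dM)·(M/Q) = 0.0139372 × (26762.1/863.976) = 0.432.
Since 0 < η < 1, the good is a necessity.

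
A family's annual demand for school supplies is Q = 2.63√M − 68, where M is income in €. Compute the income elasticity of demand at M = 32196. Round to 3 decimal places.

0.584

At M = 32196: Q = 403.907.
dQ/dM = 2.63/(2√M) = 0.00732866 at this income.
η = (dQ/dM)·(M/Q) = 0.00732866 × (32196/403.907) = 0.584.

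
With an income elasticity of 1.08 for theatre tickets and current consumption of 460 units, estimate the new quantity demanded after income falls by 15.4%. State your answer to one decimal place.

383.5

%ΔQ ≈ η × %ΔI = 1.08 × (-15.4%) = -16.632%.
New Q ≈ 460 × (1 − 0.16632) = 383.5.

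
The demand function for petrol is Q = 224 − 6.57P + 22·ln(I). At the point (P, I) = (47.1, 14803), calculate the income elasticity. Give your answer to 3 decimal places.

At P = 47.1, I = 14803: Q = 125.810.
Holding P constant, ∂Q/∂I = 22/I = 0.00148619.
η_I = (∂Q/∂I)·(I/Q) = 0.00148619 × (14803/125.810) = 0.175.

0.175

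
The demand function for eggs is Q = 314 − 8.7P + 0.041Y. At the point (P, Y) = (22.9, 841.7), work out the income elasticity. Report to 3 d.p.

At P = 22.9, Y = 841.7: Q = 149.280.
Holding P constant, ∂Q/∂Y = 0.041.
η_Y = (∂Q/∂Y)·(Y/Q) = 0.041 × (841.7/149.280) = 0.231.

0.231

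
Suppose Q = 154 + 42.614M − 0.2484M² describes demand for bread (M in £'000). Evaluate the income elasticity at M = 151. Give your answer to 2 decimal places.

-5.29

At M = 151: Q = 924.9456.
dQ/dM = 42.614 − 0.4968M = -32.40280.
η = (dQ/dM)·(M/Q) = -32.40280 × (151/924.9456) = -5.29.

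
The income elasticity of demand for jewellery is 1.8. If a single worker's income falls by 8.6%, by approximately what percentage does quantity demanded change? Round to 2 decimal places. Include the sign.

-15.48%

%ΔQ ≈ η × %ΔI = 1.8 × (-8.6%) = -15.48%.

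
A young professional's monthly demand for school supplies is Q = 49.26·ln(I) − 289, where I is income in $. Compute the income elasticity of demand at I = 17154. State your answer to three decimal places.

0.258

At I = 17154: Q = 191.284.
dQ/dI = 49.26/I = 0.00287163 at this income.
η = (dQ/dI)·(I/Q) = 0.00287163 × (17154/191.284) = 0.258.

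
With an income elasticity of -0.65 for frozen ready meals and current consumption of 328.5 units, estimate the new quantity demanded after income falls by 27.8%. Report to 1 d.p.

%ΔQ ≈ η × %ΔI = -0.65 × (-27.8%) = 18.07%.
New Q ≈ 328.5 × (1 + 0.1807) = 387.9.

387.9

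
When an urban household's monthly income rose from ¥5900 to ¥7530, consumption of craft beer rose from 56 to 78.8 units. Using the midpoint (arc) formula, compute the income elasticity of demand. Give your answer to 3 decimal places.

ΔQ = 78.8 − 56 = 22.8; midpoint Q̄ = (56 + 78.8)/2 = 67.4.
ΔI = 7530 − 5900 = 1630; midpoint Ī = (5900 + 7530)/2 = 6715.
η = (ΔQ/Q̄) ÷ (ΔI/Ī) = (22.8/67.4) ÷ (1630/6715) = 1.394.

1.394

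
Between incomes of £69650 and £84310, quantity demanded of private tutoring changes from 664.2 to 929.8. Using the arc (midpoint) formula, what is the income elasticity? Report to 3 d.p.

1.750

ΔQ = 929.8 − 664.2 = 265.6; midpoint Q̄ = (664.2 + 929.8)/2 = 797.
ΔI = 84310 − 69650 = 14660; midpoint Ī = (69650 + 84310)/2 = 76980.
η = (ΔQ/Q̄) ÷ (ΔI/Ī) = (265.6/797) ÷ (14660/76980) = 1.750.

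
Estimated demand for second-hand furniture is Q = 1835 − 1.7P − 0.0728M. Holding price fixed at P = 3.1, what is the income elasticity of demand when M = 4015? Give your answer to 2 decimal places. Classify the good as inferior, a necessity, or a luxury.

-0.19 (inferior good)

At P = 3.1, M = 4015: Q = 1537.438.
Holding P constant, ∂Q/∂M = −0.0728.
η_M = (∂Q/∂M)·(M/Q) = -0.0728 × (4015/1537.438) = -0.19.
Since η < 0, this is an inferior good.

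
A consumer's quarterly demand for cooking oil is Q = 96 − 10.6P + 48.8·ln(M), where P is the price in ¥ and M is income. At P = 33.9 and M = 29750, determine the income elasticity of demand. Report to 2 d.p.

0.20

At P = 33.9, M = 29750: Q = 239.329.
Holding P constant, ∂Q/∂M = 48.8/M = 0.00164034.
η_M = (∂Q/∂M)·(M/Q) = 0.00164034 × (29750/239.329) = 0.20.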